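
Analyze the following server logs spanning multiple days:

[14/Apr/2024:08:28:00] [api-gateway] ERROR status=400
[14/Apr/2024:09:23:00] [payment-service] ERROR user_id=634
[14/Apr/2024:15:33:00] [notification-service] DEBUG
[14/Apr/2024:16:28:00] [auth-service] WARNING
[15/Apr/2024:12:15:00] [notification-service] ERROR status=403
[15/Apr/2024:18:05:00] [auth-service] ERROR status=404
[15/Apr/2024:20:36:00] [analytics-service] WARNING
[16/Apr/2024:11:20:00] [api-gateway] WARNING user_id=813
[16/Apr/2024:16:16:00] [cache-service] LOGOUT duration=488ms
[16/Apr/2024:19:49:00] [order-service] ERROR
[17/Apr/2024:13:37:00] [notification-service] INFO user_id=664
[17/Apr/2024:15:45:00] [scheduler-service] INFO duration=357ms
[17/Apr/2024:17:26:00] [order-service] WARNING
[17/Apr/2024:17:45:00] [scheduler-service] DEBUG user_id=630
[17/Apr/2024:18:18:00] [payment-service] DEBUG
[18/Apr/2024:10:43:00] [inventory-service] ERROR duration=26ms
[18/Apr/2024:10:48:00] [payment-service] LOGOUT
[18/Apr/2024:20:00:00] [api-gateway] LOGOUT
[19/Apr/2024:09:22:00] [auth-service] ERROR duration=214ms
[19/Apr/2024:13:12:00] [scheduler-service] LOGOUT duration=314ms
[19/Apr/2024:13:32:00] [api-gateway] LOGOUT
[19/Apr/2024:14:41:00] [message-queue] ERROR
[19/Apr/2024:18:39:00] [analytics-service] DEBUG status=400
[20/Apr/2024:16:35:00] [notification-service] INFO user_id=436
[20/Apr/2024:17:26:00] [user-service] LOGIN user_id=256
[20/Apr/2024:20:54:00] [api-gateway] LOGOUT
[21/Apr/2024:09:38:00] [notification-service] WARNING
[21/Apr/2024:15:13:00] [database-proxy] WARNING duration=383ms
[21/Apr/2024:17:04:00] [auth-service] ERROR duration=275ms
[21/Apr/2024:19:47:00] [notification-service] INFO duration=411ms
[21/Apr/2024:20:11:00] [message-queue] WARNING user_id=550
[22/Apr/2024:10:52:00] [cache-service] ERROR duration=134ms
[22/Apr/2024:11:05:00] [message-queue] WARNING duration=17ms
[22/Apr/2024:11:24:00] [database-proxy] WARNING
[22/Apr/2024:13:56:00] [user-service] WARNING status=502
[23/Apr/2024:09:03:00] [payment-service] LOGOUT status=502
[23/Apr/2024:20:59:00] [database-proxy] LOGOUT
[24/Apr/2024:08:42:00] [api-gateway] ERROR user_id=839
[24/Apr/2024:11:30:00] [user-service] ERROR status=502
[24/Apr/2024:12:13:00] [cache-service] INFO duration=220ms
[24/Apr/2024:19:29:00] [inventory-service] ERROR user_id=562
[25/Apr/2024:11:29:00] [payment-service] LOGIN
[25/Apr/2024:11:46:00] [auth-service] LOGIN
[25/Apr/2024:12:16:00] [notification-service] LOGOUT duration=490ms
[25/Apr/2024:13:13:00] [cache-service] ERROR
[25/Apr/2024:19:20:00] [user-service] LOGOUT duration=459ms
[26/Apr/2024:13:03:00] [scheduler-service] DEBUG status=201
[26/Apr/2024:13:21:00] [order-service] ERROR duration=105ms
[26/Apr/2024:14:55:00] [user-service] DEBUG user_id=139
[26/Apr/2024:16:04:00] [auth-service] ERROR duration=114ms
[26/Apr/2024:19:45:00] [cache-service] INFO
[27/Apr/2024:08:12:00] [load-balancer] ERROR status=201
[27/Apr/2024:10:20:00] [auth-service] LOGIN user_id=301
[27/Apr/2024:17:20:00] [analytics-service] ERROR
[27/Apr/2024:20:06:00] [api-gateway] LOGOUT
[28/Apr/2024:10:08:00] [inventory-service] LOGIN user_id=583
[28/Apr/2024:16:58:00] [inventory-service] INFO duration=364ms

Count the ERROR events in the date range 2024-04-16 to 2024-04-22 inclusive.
6

To filter by date range:

1. Date range: 2024-04-16 through 2024-04-22, both dates inclusive
2. Filter for ERROR events whose date falls in this range
3. Count matching events: 6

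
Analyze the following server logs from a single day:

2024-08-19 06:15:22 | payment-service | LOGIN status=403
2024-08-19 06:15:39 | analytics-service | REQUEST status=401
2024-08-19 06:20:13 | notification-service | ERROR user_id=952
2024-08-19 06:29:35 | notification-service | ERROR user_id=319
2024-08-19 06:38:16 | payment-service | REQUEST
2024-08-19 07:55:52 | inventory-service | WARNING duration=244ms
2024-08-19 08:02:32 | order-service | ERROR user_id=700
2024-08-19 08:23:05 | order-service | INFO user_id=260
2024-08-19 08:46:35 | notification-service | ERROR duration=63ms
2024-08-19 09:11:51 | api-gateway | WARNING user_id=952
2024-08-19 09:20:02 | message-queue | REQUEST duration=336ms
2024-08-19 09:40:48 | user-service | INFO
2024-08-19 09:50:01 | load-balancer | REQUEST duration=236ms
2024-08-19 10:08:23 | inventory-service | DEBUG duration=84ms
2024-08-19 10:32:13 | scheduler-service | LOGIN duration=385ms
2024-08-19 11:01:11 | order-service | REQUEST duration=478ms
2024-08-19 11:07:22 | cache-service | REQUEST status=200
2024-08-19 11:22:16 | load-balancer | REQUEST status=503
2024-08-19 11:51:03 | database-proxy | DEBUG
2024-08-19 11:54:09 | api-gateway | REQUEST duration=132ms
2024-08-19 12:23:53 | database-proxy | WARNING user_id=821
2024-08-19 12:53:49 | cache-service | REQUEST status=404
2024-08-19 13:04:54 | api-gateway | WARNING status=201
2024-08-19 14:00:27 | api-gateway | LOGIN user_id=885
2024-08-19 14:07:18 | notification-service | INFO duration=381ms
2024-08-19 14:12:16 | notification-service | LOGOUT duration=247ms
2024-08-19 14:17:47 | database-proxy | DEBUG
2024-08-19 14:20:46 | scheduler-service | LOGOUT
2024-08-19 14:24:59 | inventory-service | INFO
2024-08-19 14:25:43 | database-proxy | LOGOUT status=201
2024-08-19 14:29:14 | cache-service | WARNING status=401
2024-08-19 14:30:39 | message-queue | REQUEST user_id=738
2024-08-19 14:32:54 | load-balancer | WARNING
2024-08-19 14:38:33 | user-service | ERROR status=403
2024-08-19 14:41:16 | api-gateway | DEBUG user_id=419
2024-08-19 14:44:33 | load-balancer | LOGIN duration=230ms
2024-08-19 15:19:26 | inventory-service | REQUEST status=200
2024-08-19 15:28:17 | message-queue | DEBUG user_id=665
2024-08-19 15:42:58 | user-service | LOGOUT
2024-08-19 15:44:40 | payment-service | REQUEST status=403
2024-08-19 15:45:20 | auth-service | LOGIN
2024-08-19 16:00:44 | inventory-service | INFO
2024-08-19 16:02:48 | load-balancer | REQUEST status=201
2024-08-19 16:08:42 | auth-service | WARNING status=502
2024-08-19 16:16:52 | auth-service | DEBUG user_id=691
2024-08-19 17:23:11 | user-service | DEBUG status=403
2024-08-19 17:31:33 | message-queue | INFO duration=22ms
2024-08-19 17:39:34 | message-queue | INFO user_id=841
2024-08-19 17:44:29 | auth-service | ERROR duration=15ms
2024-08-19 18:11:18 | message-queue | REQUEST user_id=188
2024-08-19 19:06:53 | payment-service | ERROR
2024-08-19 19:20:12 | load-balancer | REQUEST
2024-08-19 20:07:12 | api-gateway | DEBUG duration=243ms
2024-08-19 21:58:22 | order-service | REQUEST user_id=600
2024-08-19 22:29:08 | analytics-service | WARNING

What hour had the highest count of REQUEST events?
11

To find the peak hour:

1. Group all REQUEST events by hour
2. Count events in each hour
3. Find hour with maximum count
4. Peak hour: 11 (with 4 events)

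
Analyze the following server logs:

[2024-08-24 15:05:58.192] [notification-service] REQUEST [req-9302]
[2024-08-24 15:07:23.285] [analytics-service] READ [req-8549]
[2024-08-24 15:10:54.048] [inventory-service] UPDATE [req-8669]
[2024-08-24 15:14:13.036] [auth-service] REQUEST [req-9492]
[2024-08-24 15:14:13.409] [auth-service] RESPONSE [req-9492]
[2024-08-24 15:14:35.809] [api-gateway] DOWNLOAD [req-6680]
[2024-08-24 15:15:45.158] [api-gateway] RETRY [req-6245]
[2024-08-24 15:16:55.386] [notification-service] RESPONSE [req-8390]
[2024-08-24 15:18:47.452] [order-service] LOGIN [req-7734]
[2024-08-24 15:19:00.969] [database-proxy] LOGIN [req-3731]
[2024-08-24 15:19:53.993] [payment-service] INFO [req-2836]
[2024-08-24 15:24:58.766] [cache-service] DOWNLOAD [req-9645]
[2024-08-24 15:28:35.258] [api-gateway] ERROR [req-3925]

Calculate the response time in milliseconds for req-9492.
373

To calculate latency:

1. Find REQUEST with id req-9492: 2024-08-24 15:14:13.036
2. Find RESPONSE with id req-9492: 2024-08-24 15:14:13.409
3. Latency: 2024-08-24 15:14:13.409 - 2024-08-24 15:14:13.036 = 373ms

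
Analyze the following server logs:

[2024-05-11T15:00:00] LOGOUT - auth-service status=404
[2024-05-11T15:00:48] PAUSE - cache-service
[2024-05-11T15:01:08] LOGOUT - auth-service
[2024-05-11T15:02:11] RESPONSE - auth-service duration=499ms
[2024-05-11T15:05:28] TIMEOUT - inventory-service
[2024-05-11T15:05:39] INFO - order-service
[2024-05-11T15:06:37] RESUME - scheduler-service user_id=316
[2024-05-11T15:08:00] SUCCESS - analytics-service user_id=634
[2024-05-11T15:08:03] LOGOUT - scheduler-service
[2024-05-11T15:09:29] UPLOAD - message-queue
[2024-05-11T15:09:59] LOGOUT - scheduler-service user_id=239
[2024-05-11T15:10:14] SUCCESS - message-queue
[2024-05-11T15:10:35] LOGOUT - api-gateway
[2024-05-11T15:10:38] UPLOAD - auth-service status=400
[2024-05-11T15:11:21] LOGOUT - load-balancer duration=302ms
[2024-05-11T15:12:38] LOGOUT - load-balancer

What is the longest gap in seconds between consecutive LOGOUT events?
415

To find the longest gap:

1. Extract all LOGOUT events in chronological order
2. Calculate time differences between consecutive events
3. Find the maximum difference
4. Longest gap: 415 seconds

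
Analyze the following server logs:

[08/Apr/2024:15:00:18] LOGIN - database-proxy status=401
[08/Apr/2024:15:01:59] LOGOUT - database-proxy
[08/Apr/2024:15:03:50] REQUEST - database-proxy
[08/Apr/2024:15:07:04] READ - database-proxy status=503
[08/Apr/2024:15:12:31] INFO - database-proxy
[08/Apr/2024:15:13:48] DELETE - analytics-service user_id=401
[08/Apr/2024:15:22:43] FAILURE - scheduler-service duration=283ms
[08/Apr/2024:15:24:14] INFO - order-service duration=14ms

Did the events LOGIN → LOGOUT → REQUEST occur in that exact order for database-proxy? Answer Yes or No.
Yes

To verify sequence order:

1. Find all events in sequence LOGIN → LOGOUT → REQUEST for database-proxy
2. Extract their timestamps
3. Check if timestamps are in ascending order
4. Result: Yes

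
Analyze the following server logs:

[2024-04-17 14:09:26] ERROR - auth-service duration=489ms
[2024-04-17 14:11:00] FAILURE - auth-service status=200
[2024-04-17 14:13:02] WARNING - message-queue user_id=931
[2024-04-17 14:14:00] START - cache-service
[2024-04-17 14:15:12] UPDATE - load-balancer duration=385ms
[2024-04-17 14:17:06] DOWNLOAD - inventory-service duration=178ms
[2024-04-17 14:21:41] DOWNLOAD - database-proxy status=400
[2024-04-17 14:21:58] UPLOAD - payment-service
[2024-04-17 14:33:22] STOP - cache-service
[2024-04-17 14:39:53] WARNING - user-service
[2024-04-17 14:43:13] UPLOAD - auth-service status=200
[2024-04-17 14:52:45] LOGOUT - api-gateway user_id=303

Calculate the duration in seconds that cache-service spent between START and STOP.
1162

To calculate state duration:

1. Find START event for cache-service: 2024-04-17 14:14:00
2. Find STOP event for cache-service: 2024-04-17 14:33:22
3. Calculate duration: 2024-04-17 14:33:22 - 2024-04-17 14:14:00 = 1162 seconds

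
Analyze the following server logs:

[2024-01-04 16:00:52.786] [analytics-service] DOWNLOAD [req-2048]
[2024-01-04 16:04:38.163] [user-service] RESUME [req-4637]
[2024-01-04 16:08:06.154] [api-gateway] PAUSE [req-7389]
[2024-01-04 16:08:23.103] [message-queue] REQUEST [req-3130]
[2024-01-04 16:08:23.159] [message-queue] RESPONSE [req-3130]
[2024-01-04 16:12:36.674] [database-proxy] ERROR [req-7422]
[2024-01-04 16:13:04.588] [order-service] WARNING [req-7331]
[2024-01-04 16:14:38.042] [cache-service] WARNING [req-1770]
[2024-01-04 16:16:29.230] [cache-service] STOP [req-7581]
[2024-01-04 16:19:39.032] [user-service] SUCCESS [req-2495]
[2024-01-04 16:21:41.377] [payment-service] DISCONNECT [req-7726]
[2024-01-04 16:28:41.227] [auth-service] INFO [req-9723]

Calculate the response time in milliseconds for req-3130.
56

To calculate latency:

1. Find REQUEST with id req-3130: 2024-01-04 16:08:23.103
2. Find RESPONSE with id req-3130: 2024-01-04 16:08:23.159
3. Latency: 2024-01-04 16:08:23.159 - 2024-01-04 16:08:23.103 = 56ms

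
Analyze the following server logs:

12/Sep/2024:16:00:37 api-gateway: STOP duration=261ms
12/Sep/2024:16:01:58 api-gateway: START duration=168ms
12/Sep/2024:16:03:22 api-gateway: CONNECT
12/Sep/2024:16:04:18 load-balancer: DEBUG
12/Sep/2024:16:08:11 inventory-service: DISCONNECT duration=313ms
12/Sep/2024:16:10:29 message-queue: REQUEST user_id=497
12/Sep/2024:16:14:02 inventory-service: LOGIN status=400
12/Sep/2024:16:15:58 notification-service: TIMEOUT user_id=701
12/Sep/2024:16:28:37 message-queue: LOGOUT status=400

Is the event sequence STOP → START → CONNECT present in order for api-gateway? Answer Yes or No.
Yes

To verify sequence order:

1. Find all events in sequence STOP → START → CONNECT for api-gateway
2. Extract their timestamps
3. Check if timestamps are in ascending order
4. Result: Yes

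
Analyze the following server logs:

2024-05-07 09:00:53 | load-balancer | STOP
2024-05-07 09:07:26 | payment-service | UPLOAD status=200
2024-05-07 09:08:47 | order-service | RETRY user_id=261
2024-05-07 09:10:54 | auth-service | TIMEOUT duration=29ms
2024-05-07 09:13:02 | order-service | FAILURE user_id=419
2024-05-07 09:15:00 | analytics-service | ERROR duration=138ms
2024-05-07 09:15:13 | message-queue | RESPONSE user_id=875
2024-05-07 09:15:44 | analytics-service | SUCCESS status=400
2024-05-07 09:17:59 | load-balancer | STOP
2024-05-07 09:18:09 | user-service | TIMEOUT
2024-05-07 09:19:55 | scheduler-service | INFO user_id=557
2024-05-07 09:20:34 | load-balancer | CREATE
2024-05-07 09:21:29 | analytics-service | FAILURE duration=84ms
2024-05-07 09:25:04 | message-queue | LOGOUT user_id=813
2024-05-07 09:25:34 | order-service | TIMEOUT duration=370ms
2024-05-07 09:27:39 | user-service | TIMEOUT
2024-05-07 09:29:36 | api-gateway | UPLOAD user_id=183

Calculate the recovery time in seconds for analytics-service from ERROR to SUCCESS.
44

To calculate recovery time:

1. Find ERROR event for analytics-service: 2024-05-07 09:15:00
2. Find next SUCCESS event for analytics-service: 2024-05-07 09:15:44
3. Recovery time: 2024-05-07 09:15:44 - 2024-05-07 09:15:00 = 44 seconds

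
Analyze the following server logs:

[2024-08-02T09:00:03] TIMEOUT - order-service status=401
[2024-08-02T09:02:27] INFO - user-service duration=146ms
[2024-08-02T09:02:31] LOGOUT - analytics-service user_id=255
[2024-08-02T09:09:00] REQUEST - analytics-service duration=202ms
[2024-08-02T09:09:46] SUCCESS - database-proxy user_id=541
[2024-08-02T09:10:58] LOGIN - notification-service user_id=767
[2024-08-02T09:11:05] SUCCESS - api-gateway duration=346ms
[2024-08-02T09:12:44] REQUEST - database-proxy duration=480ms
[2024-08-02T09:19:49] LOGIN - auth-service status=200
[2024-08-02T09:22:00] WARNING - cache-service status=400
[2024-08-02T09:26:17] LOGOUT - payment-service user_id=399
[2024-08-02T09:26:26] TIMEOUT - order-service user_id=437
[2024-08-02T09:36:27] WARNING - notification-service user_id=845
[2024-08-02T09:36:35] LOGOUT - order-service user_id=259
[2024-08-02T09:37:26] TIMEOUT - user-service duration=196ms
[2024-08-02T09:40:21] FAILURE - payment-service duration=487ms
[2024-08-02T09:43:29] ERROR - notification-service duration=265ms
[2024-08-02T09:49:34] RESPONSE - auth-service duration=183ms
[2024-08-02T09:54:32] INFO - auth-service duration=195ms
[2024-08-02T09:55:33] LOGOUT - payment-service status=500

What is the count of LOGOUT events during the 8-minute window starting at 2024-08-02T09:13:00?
0

To count events in the time window:

1. Window boundaries: 2024-08-02T09:13:00 to 2024-08-02T09:21:00
2. Filter for LOGOUT events within this window
3. Count matching events: 0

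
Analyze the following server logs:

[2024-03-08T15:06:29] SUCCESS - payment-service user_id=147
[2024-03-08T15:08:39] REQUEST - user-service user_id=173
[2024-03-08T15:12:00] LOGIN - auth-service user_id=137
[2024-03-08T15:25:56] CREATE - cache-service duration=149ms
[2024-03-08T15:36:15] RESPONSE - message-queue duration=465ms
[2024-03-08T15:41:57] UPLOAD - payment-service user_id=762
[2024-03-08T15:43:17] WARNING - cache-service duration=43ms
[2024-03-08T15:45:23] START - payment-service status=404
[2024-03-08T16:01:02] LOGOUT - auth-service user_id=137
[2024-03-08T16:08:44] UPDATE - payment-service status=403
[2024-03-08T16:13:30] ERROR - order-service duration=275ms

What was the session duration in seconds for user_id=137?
2942

To calculate session duration:

1. Find LOGIN event for user_id=137: 2024-03-08T15:12:00
2. Find LOGOUT event for user_id=137: 2024-03-08T16:01:02
3. Session duration: 2024-03-08T16:01:02 - 2024-03-08T15:12:00 = 2942 seconds (49 minutes)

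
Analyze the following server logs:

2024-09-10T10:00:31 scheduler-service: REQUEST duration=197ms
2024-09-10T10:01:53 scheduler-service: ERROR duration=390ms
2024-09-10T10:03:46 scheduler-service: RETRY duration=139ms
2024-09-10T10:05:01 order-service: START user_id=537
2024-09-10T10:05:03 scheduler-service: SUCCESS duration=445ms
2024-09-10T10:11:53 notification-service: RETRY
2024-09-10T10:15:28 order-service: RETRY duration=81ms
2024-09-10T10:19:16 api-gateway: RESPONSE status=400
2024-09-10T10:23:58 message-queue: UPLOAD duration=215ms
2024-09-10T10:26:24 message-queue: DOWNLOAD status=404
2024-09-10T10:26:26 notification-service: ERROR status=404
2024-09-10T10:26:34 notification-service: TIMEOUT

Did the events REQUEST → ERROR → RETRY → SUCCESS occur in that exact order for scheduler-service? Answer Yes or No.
Yes

To verify sequence order:

1. Find all events in sequence REQUEST → ERROR → RETRY → SUCCESS for scheduler-service
2. Extract their timestamps
3. Check if timestamps are in ascending order
4. Result: Yes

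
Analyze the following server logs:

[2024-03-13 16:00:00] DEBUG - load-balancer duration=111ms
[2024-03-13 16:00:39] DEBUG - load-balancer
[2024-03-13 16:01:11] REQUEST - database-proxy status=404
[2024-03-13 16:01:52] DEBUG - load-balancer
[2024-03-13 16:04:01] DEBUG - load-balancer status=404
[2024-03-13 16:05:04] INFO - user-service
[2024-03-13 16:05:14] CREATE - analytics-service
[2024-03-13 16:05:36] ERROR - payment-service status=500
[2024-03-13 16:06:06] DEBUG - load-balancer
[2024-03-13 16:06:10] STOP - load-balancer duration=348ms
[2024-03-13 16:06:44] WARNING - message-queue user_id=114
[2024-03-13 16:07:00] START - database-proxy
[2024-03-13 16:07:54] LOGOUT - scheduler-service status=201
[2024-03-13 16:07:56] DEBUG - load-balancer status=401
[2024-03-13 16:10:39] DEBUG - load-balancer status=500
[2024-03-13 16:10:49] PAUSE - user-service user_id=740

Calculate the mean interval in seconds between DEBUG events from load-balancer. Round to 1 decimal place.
106.5

To calculate average interval:

1. Find all DEBUG events for load-balancer in order
2. Calculate time gaps between consecutive events
3. Compute mean of gaps: 639 / 6 = 106.5 seconds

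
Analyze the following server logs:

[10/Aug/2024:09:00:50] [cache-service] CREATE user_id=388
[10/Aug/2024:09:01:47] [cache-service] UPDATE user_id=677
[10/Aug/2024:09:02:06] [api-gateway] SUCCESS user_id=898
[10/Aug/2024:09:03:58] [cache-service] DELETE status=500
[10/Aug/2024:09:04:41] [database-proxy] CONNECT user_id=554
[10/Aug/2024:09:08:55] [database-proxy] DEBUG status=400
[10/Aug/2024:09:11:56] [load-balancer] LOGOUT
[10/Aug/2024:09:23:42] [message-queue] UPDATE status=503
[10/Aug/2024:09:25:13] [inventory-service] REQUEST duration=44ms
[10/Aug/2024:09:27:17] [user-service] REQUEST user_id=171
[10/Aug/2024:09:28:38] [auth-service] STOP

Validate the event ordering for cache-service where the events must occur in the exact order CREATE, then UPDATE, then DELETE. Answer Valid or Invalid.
Valid

To validate ordering:

1. Required order: CREATE → UPDATE → DELETE
2. Rule: the events must occur in the exact order CREATE, then UPDATE, then DELETE
3. Check actual order of events for cache-service
4. Result: Valid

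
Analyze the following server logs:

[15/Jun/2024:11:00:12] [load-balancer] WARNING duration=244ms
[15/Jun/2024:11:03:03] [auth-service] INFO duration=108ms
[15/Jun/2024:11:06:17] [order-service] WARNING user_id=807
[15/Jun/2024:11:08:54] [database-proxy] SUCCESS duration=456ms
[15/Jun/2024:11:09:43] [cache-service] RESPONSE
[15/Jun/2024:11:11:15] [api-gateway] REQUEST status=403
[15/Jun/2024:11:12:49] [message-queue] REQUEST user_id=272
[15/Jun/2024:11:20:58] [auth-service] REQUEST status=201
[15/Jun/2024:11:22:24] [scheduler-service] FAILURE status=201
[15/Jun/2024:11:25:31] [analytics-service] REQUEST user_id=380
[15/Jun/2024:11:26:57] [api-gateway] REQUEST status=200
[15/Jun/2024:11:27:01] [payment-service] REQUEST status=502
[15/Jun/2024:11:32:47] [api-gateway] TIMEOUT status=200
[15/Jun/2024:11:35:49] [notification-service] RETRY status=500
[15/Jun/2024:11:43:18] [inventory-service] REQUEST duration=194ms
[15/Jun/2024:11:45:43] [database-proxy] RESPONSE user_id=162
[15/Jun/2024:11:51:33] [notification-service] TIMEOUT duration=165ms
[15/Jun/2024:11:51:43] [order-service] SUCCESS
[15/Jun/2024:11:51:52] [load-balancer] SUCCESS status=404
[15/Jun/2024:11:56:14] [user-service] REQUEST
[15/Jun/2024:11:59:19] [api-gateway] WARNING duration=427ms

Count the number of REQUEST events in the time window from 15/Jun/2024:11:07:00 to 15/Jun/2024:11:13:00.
2

To count events in the time window:

1. Window boundaries: 15/Jun/2024:11:07:00 to 15/Jun/2024:11:13:00
2. Filter for REQUEST events within this window
3. Count matching events: 2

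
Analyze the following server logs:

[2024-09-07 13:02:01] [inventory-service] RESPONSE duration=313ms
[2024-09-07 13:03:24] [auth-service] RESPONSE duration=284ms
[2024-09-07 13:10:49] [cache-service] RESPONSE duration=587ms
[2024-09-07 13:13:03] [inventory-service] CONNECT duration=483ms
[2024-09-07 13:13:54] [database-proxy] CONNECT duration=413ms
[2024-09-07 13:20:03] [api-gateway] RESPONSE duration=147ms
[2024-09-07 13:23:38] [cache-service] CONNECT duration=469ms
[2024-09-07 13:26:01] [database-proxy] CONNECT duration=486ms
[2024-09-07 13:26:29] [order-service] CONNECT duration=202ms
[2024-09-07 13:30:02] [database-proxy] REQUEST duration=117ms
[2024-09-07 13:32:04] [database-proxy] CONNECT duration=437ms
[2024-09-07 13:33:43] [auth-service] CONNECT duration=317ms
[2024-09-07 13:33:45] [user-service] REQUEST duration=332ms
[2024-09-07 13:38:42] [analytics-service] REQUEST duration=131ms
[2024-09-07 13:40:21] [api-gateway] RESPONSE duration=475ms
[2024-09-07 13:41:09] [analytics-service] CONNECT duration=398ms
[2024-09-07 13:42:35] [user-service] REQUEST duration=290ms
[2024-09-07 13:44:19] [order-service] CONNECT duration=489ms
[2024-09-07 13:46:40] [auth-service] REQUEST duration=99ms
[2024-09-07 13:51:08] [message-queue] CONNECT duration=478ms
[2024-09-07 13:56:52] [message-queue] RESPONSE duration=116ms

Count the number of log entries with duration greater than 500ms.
1

To count timeouts:

1. Threshold: 500ms
2. Extract duration from each log entry
3. Count entries where duration > 500
4. Timeout count: 1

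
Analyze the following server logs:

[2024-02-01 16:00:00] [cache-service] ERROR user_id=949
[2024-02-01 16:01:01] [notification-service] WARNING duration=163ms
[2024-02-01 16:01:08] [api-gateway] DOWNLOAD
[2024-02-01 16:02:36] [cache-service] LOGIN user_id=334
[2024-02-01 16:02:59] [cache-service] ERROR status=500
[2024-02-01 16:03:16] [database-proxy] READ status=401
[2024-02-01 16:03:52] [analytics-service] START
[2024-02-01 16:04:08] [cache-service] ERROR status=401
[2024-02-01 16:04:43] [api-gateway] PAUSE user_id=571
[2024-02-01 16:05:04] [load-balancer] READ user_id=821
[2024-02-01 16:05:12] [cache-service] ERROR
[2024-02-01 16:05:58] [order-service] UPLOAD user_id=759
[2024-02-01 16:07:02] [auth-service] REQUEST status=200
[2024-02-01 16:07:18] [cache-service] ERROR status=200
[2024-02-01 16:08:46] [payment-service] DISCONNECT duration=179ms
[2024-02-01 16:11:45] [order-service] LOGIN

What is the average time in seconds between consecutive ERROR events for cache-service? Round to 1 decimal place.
109.5

To calculate average interval:

1. Find all ERROR events for cache-service in order
2. Calculate time gaps between consecutive events
3. Compute mean of gaps: 438 / 4 = 109.5 seconds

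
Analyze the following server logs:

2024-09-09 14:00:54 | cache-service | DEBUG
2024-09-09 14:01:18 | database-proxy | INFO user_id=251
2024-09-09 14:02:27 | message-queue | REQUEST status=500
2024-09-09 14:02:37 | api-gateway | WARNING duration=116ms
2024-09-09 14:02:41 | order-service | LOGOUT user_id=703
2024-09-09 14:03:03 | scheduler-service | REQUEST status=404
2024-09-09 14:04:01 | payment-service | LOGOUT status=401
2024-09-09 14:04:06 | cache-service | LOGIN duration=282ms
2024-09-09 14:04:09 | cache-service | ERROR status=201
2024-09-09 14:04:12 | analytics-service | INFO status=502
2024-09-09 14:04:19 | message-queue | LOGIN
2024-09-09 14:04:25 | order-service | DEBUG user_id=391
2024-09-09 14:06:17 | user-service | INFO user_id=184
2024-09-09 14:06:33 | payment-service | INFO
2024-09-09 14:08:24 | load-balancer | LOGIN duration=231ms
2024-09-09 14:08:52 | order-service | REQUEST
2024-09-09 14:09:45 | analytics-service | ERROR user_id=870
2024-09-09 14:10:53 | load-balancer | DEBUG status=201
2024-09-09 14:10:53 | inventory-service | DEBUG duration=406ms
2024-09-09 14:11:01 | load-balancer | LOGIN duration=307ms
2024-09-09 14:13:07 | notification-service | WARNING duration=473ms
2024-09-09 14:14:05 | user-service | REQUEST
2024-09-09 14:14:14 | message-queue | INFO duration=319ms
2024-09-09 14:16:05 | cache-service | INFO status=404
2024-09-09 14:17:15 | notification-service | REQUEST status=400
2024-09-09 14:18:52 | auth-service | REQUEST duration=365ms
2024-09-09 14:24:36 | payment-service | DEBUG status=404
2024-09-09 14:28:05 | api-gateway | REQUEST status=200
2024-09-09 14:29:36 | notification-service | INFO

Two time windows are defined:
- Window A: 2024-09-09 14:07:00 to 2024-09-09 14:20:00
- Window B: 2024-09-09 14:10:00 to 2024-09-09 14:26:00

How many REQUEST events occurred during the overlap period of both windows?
3

To find overlap events:

1. Window A: 2024-09-09 14:07:00 to 2024-09-09 14:20:00
2. Window B: 2024-09-09 14:10:00 to 2024-09-09 14:26:00
3. Overlap period: 2024-09-09 14:10:00 to 2024-09-09 14:20:00
4. Count REQUEST events in overlap: 3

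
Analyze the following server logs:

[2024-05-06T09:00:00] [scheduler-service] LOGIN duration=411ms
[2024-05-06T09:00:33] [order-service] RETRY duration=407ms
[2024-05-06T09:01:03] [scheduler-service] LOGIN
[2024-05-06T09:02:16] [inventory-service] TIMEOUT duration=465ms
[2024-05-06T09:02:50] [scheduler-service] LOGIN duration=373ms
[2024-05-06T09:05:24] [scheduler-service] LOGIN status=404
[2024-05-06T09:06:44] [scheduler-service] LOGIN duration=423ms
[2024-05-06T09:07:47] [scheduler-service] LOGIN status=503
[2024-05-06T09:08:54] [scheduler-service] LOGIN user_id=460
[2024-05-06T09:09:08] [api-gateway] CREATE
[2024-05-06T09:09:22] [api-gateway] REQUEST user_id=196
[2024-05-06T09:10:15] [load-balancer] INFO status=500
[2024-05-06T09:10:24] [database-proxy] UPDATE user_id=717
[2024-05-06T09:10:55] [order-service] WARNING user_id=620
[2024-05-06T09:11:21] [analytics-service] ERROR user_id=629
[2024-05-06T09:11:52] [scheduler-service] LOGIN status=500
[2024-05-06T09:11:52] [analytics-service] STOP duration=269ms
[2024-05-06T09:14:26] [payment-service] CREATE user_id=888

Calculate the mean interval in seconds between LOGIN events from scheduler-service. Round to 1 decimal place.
101.7

To calculate average interval:

1. Find all LOGIN events for scheduler-service in order
2. Calculate time gaps between consecutive events
3. Compute mean of gaps: 712 / 7 = 101.7 seconds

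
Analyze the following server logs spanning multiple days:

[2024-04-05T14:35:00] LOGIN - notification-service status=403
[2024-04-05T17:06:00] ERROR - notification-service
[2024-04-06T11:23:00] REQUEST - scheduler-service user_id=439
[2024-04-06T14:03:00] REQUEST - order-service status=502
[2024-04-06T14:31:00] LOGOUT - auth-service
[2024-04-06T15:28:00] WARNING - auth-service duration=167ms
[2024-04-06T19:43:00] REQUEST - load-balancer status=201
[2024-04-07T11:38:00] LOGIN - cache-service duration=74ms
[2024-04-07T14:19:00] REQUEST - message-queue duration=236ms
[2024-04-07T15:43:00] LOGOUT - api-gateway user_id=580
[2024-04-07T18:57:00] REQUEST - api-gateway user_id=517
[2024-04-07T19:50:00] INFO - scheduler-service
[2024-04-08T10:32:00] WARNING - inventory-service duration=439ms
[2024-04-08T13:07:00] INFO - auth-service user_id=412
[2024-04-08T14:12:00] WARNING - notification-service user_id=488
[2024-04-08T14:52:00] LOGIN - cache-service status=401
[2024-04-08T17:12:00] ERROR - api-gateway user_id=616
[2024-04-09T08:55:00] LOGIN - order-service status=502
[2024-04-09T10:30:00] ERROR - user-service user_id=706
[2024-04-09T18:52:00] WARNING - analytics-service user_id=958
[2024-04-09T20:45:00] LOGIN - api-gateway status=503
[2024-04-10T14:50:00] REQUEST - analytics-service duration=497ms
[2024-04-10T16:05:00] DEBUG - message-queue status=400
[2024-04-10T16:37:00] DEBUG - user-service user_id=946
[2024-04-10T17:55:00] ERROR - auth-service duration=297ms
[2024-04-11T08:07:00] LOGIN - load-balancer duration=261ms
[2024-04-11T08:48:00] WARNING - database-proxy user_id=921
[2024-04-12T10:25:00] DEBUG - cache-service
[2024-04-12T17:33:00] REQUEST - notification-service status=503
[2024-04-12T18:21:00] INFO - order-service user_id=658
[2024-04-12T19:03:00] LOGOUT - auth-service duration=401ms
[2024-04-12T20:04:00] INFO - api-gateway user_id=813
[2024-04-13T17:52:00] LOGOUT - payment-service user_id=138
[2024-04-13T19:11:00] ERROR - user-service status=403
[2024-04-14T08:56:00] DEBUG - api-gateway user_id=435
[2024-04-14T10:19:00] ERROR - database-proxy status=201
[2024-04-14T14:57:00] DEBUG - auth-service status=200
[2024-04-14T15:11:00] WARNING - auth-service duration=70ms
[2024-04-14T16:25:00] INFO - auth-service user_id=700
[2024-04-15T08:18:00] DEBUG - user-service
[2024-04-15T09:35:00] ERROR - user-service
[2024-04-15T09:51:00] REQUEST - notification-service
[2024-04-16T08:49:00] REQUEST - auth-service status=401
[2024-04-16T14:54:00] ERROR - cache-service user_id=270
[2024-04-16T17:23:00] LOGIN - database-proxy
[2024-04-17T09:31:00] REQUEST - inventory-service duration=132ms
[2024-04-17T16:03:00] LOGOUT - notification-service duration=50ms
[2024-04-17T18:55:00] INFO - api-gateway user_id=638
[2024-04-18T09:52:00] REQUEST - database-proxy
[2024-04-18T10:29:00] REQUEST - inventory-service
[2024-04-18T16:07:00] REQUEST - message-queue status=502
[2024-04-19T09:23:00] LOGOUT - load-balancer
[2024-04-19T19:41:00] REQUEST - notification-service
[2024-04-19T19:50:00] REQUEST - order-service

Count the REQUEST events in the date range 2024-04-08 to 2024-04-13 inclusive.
2

To filter by date range:

1. Date range: 2024-04-08 through 2024-04-13, both dates inclusive
2. Filter for REQUEST events whose date falls in this range
3. Count matching events: 2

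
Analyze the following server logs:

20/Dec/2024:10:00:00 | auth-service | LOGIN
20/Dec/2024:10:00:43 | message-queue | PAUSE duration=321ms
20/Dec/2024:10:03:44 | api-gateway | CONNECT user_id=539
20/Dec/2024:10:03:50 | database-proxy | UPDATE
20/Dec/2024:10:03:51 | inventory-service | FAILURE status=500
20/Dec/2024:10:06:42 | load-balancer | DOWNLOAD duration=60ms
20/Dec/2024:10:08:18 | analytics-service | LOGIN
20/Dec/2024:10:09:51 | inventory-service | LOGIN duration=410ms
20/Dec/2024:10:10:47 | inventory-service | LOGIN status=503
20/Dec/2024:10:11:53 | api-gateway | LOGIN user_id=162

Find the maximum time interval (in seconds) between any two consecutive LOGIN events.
498

To find the longest gap:

1. Extract all LOGIN events in chronological order
2. Calculate time differences between consecutive events
3. Find the maximum difference
4. Longest gap: 498 seconds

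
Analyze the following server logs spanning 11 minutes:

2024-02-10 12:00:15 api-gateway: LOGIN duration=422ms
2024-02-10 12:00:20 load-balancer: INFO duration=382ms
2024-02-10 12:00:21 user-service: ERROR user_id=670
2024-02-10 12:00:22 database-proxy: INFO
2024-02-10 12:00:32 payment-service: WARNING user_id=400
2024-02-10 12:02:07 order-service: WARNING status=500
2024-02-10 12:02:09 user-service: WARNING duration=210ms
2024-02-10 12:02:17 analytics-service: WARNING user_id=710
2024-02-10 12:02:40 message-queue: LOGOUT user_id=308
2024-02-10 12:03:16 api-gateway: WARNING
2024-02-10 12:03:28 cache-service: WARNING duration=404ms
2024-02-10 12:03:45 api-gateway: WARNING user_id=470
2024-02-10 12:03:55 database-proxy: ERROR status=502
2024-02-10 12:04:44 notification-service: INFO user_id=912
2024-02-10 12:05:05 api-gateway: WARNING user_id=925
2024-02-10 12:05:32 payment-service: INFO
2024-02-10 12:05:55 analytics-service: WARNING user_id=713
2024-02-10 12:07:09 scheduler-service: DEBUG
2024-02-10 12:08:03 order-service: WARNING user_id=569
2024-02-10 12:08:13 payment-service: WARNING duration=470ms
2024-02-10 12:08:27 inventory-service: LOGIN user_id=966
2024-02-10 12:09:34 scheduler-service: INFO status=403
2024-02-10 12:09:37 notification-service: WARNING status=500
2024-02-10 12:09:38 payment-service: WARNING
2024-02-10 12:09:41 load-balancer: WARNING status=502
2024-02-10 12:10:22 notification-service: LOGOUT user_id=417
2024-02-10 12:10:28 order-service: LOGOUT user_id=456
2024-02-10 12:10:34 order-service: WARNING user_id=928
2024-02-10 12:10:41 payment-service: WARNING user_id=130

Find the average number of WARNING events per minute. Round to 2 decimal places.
1.45

To calculate the rate:

1. Count total WARNING events: 16
2. Total time period: 11 minutes
3. Rate = 16 / 11 = 1.45 events per minute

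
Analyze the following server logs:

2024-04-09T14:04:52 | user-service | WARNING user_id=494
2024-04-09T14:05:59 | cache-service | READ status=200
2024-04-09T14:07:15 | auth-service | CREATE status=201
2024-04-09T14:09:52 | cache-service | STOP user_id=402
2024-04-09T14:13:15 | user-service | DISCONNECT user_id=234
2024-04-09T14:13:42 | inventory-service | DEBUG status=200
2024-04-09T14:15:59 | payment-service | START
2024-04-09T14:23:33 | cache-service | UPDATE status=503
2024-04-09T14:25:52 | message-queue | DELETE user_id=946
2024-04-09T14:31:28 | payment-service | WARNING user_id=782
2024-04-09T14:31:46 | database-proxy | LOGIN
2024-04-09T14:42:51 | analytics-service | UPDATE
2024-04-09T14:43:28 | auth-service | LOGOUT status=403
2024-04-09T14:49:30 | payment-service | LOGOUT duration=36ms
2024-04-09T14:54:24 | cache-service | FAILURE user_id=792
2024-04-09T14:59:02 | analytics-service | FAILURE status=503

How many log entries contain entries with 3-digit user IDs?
6

To find matching entries:

1. Pattern to match: entries with 3-digit user IDs
2. Scan each log entry for the pattern
3. Count matches: 6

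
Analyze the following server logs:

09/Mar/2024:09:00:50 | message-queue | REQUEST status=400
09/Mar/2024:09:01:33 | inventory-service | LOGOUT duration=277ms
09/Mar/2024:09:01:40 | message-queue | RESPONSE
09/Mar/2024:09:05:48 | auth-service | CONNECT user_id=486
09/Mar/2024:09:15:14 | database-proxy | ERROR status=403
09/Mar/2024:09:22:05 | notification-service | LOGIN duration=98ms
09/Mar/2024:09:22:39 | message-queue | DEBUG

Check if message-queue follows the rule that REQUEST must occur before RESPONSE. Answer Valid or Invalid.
Valid

To validate ordering:

1. Required order: REQUEST → RESPONSE
2. Rule: REQUEST must occur before RESPONSE
3. Check actual order of events for message-queue
4. Result: Valid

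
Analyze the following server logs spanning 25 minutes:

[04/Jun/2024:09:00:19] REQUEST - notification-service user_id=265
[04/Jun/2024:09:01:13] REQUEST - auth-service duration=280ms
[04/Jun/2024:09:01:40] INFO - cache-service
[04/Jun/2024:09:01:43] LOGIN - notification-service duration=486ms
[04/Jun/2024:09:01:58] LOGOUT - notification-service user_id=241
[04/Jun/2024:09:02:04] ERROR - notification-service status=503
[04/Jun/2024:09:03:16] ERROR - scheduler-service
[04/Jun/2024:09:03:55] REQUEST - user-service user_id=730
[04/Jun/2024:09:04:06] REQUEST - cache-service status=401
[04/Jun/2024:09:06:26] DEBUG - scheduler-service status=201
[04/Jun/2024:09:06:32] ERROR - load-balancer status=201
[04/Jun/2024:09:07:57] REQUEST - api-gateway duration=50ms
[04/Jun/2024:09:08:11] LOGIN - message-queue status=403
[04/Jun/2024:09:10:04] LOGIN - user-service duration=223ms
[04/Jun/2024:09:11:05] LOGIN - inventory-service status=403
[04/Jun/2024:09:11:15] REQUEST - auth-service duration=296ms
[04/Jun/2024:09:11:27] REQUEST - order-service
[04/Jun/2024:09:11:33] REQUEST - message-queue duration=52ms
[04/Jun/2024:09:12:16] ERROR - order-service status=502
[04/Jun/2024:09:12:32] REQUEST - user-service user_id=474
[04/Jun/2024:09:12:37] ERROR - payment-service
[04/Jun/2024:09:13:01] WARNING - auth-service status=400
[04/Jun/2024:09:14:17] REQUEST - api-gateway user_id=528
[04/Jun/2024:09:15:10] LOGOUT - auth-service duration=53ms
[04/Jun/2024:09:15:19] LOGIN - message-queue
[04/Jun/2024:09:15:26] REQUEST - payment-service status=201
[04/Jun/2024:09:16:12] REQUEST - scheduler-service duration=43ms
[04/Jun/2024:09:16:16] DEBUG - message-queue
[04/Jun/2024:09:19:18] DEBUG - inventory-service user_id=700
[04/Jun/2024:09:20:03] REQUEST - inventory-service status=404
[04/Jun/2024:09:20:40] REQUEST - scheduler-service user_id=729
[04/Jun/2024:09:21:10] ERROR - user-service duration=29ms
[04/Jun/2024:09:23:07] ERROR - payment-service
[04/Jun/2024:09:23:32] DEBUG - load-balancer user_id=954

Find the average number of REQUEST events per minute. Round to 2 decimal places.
0.56

To calculate the rate:

1. Count total REQUEST events: 14
2. Total time period: 25 minutes
3. Rate = 14 / 25 = 0.56 events per minute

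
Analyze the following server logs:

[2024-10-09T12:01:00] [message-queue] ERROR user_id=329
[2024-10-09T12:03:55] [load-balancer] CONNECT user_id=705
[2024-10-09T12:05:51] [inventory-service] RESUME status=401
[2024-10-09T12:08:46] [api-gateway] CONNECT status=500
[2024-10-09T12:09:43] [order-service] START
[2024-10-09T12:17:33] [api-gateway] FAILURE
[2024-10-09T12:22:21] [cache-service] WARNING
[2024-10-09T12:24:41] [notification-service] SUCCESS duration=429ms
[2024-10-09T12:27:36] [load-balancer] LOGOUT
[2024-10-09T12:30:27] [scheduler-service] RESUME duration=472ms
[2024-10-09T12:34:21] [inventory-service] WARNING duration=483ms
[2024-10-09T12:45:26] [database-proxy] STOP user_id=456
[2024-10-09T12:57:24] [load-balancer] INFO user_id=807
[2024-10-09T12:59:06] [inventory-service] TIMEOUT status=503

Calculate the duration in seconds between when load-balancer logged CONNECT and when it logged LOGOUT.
1421

To find the time between events:

1. Locate the first CONNECT event for load-balancer: 2024-10-09T12:03:55
2. Locate the first LOGOUT event for load-balancer: 2024-10-09T12:27:36
3. Calculate the difference: 2024-10-09T12:27:36 - 2024-10-09T12:03:55 = 1421 seconds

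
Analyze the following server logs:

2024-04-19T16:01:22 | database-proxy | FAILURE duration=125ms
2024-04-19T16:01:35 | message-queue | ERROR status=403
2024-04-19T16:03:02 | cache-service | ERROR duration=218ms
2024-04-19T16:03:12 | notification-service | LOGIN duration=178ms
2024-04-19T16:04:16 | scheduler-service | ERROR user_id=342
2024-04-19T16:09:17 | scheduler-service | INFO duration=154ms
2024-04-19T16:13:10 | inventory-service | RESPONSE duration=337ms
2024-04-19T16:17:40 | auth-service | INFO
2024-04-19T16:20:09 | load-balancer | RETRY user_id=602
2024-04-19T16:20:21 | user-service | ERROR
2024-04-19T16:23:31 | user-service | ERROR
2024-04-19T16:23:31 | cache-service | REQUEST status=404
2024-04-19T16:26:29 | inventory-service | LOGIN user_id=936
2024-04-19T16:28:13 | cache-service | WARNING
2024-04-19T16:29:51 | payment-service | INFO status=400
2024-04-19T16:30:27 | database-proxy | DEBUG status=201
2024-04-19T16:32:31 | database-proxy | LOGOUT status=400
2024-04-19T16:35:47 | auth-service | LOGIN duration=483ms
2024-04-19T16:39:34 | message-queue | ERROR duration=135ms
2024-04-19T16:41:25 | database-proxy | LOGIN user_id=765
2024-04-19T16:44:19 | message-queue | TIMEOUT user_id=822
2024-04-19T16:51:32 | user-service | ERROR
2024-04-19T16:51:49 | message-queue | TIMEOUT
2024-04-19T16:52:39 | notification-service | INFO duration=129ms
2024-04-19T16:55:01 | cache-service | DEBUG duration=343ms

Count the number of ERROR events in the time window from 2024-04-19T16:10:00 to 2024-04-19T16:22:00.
1

To count events in the time window:

1. Window boundaries: 2024-04-19T16:10:00 to 2024-04-19T16:22:00
2. Filter for ERROR events within this window
3. Count matching events: 1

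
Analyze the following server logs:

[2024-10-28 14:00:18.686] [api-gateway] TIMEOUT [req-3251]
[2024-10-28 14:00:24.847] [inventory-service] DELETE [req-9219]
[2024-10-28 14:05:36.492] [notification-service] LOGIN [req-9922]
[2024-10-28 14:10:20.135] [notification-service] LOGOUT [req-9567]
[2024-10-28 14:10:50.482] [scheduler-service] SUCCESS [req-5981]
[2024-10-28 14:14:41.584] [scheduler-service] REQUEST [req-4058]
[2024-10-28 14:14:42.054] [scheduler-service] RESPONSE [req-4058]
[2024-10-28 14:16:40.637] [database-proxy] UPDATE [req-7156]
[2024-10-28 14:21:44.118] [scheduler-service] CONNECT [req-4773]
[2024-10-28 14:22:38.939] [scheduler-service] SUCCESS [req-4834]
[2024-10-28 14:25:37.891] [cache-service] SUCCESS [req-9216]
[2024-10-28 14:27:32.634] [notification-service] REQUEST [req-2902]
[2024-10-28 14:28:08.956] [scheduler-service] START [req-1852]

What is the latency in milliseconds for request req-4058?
470

To calculate latency:

1. Find REQUEST with id req-4058: 2024-10-28 14:14:41.584
2. Find RESPONSE with id req-4058: 2024-10-28 14:14:42.054
3. Latency: 2024-10-28 14:14:42.054 - 2024-10-28 14:14:41.584 = 470ms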